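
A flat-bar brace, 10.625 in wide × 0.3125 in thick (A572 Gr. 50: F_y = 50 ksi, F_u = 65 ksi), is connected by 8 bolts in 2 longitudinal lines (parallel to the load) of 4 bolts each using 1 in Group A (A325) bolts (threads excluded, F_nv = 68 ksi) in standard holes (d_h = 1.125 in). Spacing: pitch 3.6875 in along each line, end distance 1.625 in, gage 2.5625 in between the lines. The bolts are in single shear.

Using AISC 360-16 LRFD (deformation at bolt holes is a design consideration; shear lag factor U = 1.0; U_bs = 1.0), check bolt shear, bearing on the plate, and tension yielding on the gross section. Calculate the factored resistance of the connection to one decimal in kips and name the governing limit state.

Bolt shear: A_b = π(1)²/4 = 0.7854 in². φR_n = 0.75 × 68 × 0.7854 × 8 × 1 = 320.4 kips.
Bearing (0.3125 in plate, F_u = 65 ksi): end bolts L_c = 1.625 − 1.125/2 = 1.0625, R_n = min(1.2×1.0625×0.3125×65, 2.4×1×0.3125×65) = 25.898 kips/bolt; interior L_c = 3.6875 − 1.125 = 2.5625, R_n = 48.75 kips/bolt. φR_n = 0.75 × (2×25.898 + 6×48.75) = 258.2 kips.
Tension yield (gross): A_g = 10.625×0.3125 = 3.3203 in². φR_n = 0.90 × 50 × 3.3203 = 149.4 kips.
Governing: min(320.4, 258.2, 149.4) = 149.4 kips → gross-section yield.

149.4 kips (gross-section yield governs)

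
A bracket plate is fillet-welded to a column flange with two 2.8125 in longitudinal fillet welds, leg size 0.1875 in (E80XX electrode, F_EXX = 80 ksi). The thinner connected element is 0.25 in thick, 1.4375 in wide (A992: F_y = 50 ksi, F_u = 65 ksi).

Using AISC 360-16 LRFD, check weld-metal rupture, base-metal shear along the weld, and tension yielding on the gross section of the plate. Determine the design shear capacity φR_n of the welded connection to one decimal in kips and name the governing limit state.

Weld metal: throat = 0.707×0.1875 = 0.13256 in, L = 2×2.8125 = 5.625 in. φR_n = 0.75 × 0.6 × 80 × 0.13256 × 5.625 = 26.8 kips.
Base metal shear (0.25 in plate): yield φR_n = 1.0×0.6×50×0.25×5.625 = 42.2 kips; rupture φR_n = 0.75×0.6×65×0.25×5.625 = 41.1 kips; take 41.1 kips (rupture).
Tension yield (gross): A_g = 1.4375×0.25 = 0.35938 in². φR_n = 0.90 × 50 × 0.35938 = 16.2 kips.
Governing: min(26.8, 41.1, 16.2) = 16.2 kips → gross-section yield.

16.2 kips (gross-section yield governs)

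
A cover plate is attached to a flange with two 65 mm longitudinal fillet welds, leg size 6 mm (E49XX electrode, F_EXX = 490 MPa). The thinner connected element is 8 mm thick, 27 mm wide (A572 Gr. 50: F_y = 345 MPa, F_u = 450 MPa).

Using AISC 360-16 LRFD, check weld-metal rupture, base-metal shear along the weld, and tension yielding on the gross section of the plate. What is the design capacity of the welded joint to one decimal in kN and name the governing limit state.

67.1 kN (gross-section yield governs)

Weld metal: throat = 0.707×6 = 4.242 mm, L = 2×65 = 130 mm. φR_n = 0.75 × 0.6 × 490 × 4.242 × 130 = 121.6 kN.
Base metal shear (8 mm plate): yield φR_n = 1.0×0.6×345×8×130 = 215.3 kN; rupture φR_n = 0.75×0.6×450×8×130 = 210.6 kN; take 210.6 kN (rupture).
Tension yield (gross): A_g = 27×8 = 216 mm². φR_n = 0.90 × 345 × 216 = 67.1 kN.
Governing: min(121.6, 210.6, 67.1) = 67.1 kN → gross-section yield.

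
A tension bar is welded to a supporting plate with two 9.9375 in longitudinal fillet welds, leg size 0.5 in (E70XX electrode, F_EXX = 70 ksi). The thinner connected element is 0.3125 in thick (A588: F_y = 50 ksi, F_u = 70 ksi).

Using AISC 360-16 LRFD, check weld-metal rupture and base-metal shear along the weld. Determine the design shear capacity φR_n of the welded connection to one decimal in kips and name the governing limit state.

Weld metal: throat = 0.707×0.5 = 0.3535 in, L = 2×9.9375 = 19.875 in. φR_n = 0.75 × 0.6 × 70 × 0.3535 × 19.875 = 221.3 kips.
Base metal shear (0.3125 in plate): yield φR_n = 1.0×0.6×50×0.3125×19.875 = 186.3 kips; rupture φR_n = 0.75×0.6×70×0.3125×19.875 = 195.6 kips; take 186.3 kips (yield).
Governing: min(221.3, 186.3) = 186.3 kips → base-metal shear.

186.3 kips (base-metal shear governs)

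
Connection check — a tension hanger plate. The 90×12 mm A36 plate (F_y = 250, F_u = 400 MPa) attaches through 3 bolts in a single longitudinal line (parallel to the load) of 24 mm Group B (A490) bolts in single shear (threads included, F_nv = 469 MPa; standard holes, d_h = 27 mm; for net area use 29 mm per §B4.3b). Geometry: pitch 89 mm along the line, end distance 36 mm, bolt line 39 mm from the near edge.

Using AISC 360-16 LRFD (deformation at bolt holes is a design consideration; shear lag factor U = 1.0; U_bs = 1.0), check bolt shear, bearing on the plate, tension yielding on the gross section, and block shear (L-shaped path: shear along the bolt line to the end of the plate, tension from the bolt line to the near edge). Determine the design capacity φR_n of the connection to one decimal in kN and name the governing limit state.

Bolt shear: A_b = π(24)²/4 = 452.39 mm². φR_n = 0.75 × 469 × 452.39 × 3 × 1 = 477.4 kN.
Bearing (12 mm plate, F_u = 400 MPa): end bolts L_c = 36 − 27/2 = 22.5, R_n = min(1.2×22.5×12×400, 2.4×24×12×400) = 129.6 kN/bolt; interior L_c = 89 − 27 = 62, R_n = 276.48 kN/bolt. φR_n = 0.75 × (1×129.6 + 2×276.48) = 511.9 kN.
Tension yield (gross): A_g = 90×12 = 1080 mm². φR_n = 0.90 × 250 × 1080 = 243.0 kN.
Block shear: shear path 1×[36+2×89] = 1×214 mm, A_gv = 2568, A_nv = 1×(214 − 2.5×29)×12 = 1698 mm²; tension to near edge: (39 − 0.5×29)×12 = 294 mm². R_n = min(0.6×400×1698, 0.6×250×2568) + 1.0×400×294 = min(407.52, 385.2) + 117.6 = 502.8 kN. φR_n = 0.75 × 502.8 = 377.1 kN.
Governing: min(477.4, 511.9, 243.0, 377.1) = 243.0 kN → gross-section yield.

243.0 kN (gross-section yield governs)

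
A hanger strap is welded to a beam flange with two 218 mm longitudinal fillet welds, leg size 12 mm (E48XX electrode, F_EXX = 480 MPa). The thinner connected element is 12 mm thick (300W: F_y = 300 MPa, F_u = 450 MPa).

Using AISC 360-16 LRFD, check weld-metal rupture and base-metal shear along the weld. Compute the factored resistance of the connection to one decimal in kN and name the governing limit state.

Weld metal: throat = 0.707×12 = 8.484 mm, L = 2×218 = 436 mm. φR_n = 0.75 × 0.6 × 480 × 8.484 × 436 = 799.0 kN.
Base metal shear (12 mm plate): yield φR_n = 1.0×0.6×300×12×436 = 941.8 kN; rupture φR_n = 0.75×0.6×450×12×436 = 1059.5 kN; take 941.8 kN (yield).
Governing: min(799.0, 941.8) = 799.0 kN → weld metal.

799.0 kN (weld metal governs)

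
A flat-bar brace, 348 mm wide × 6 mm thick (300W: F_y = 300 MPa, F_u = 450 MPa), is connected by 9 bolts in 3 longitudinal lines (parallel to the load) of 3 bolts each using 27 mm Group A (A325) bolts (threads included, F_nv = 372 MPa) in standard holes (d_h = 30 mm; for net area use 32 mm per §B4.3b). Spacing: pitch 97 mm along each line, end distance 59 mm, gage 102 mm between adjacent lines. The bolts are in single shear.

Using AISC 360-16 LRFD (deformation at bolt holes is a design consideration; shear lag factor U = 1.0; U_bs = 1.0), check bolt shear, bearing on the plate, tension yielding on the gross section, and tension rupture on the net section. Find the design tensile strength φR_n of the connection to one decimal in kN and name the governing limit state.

Bolt shear: A_b = π(27)²/4 = 572.56 mm². φR_n = 0.75 × 372 × 572.56 × 9 × 1 = 1437.7 kN.
Bearing (6 mm plate, F_u = 450 MPa): end bolts L_c = 59 − 30/2 = 44, R_n = min(1.2×44×6×450, 2.4×27×6×450) = 142.56 kN/bolt; interior L_c = 97 − 30 = 67, R_n = 174.96 kN/bolt. φR_n = 0.75 × (3×142.56 + 6×174.96) = 1108.1 kN.
Tension yield (gross): A_g = 348×6 = 2088 mm². φR_n = 0.90 × 300 × 2088 = 563.8 kN.
Tension rupture (net): A_n = (348 − 3×32)×6 = 1512 mm² (U = 1.0, A_e = A_n). φR_n = 0.75 × 450 × 1512 = 510.3 kN.
Governing: min(1437.7, 1108.1, 563.8, 510.3) = 510.3 kN → net-section rupture.

510.3 kN (net-section rupture governs)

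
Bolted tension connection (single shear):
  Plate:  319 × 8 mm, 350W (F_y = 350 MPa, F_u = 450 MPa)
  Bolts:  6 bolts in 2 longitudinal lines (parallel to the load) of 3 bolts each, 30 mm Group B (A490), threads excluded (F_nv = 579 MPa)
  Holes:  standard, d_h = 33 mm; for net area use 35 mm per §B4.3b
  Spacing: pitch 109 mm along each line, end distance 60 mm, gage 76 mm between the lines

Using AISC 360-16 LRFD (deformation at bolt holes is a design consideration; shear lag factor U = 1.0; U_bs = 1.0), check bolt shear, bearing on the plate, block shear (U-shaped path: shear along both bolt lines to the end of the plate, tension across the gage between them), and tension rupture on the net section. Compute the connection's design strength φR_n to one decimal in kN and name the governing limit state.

672.3 kN (net-section rupture governs)

Bolt shear: A_b = π(30)²/4 = 706.86 mm². φR_n = 0.75 × 579 × 706.86 × 6 × 1 = 1841.7 kN.
Bearing (8 mm plate, F_u = 450 MPa): end bolts L_c = 60 − 33/2 = 43.5, R_n = min(1.2×43.5×8×450, 2.4×30×8×450) = 187.92 kN/bolt; interior L_c = 109 − 33 = 76, R_n = 259.2 kN/bolt. φR_n = 0.75 × (2×187.92 + 4×259.2) = 1059.5 kN.
Block shear: shear path 2×[60+2×109] = 2×278 mm, A_gv = 4448, A_nv = 2×(278 − 2.5×35)×8 = 3048 mm²; tension across gage: (76 − 1×35)×8 = 328 mm². R_n = min(0.6×450×3048, 0.6×350×4448) + 1.0×450×328 = min(822.96, 934.08) + 147.6 = 970.56 kN. φR_n = 0.75 × 970.56 = 727.9 kN.
Tension rupture (net): A_n = (319 − 2×35)×8 = 1992 mm² (U = 1.0, A_e = A_n). φR_n = 0.75 × 450 × 1992 = 672.3 kN.
Governing: min(1841.7, 1059.5, 727.9, 672.3) = 672.3 kN → net-section rupture.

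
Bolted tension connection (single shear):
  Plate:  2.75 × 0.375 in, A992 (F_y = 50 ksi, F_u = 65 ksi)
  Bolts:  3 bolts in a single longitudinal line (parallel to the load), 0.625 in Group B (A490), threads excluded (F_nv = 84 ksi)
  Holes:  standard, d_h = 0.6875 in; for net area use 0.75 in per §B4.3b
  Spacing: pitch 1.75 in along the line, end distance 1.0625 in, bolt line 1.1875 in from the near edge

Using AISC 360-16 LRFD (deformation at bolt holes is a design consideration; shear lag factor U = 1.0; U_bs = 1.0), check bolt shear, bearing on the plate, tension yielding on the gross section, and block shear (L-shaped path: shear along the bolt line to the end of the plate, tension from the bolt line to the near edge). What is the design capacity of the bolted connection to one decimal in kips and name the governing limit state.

Bolt shear: A_b = π(0.625)²/4 = 0.3068 in². φR_n = 0.75 × 84 × 0.3068 × 3 × 1 = 58.0 kips.
Bearing (0.375 in plate, F_u = 65 ksi): end bolts L_c = 1.0625 − 0.6875/2 = 0.71875, R_n = min(1.2×0.71875×0.375×65, 2.4×0.625×0.375×65) = 21.023 kips/bolt; interior L_c = 1.75 − 0.6875 = 1.0625, R_n = 31.078 kips/bolt. φR_n = 0.75 × (1×21.023 + 2×31.078) = 62.4 kips.
Tension yield (gross): A_g = 2.75×0.375 = 1.0313 in². φR_n = 0.90 × 50 × 1.0313 = 46.4 kips.
Block shear: shear path 1×[1.0625+2×1.75] = 1×4.5625 in, A_gv = 1.7109, A_nv = 1×(4.5625 − 2.5×0.75)×0.375 = 1.0078 in²; tension to near edge: (1.1875 − 0.5×0.75)×0.375 = 0.30469 in². R_n = min(0.6×65×1.0078, 0.6×50×1.7109) + 1.0×65×0.30469 = min(39.304, 51.327) + 19.805 = 59.109 kips. φR_n = 0.75 × 59.109 = 44.3 kips.
Governing: min(58.0, 62.4, 46.4, 44.3) = 44.3 kips → block shear.

44.3 kips (block shear governs)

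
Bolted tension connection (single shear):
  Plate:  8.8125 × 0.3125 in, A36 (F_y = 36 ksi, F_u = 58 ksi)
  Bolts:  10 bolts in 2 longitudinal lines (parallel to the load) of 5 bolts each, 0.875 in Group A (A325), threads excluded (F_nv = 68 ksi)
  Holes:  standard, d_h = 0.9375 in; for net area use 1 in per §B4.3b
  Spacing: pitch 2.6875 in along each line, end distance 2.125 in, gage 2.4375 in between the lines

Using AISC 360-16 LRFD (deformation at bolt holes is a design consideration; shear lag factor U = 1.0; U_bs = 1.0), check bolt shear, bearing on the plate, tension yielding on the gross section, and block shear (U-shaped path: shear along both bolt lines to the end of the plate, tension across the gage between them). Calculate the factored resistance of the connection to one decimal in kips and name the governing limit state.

89.2 kips (gross-section yield governs)

Bolt shear: A_b = π(0.875)²/4 = 0.60132 in². φR_n = 0.75 × 68 × 0.60132 × 10 × 1 = 306.7 kips.
Bearing (0.3125 in plate, F_u = 58 ksi): end bolts L_c = 2.125 − 0.9375/2 = 1.65625, R_n = min(1.2×1.65625×0.3125×58, 2.4×0.875×0.3125×58) = 36.023 kips/bolt; interior L_c = 2.6875 − 0.9375 = 1.75, R_n = 38.063 kips/bolt. φR_n = 0.75 × (2×36.023 + 8×38.063) = 282.4 kips.
Tension yield (gross): A_g = 8.8125×0.3125 = 2.7539 in². φR_n = 0.90 × 36 × 2.7539 = 89.2 kips.
Block shear: shear path 2×[2.125+4×2.6875] = 2×12.875 in, A_gv = 8.0469, A_nv = 2×(12.875 − 4.5×1)×0.3125 = 5.2344 in²; tension across gage: (2.4375 − 1×1)×0.3125 = 0.44922 in². R_n = min(0.6×58×5.2344, 0.6×36×8.0469) + 1.0×58×0.44922 = min(182.16, 173.81) + 26.055 = 199.87 kips. φR_n = 0.75 × 199.87 = 149.9 kips.
Governing: min(306.7, 282.4, 89.2, 149.9) = 89.2 kips → gross-section yield.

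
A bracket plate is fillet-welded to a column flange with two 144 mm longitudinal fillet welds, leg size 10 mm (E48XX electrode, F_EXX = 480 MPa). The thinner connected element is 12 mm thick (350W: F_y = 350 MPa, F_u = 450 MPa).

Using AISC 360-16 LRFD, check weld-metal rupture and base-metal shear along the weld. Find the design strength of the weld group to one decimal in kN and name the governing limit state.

Weld metal: throat = 0.707×10 = 7.07 mm, L = 2×144 = 288 mm. φR_n = 0.75 × 0.6 × 480 × 7.07 × 288 = 439.8 kN.
Base metal shear (12 mm plate): yield φR_n = 1.0×0.6×350×12×288 = 725.8 kN; rupture φR_n = 0.75×0.6×450×12×288 = 699.8 kN; take 699.8 kN (rupture).
Governing: min(439.8, 699.8) = 439.8 kN → weld metal.

439.8 kN (weld metal governs)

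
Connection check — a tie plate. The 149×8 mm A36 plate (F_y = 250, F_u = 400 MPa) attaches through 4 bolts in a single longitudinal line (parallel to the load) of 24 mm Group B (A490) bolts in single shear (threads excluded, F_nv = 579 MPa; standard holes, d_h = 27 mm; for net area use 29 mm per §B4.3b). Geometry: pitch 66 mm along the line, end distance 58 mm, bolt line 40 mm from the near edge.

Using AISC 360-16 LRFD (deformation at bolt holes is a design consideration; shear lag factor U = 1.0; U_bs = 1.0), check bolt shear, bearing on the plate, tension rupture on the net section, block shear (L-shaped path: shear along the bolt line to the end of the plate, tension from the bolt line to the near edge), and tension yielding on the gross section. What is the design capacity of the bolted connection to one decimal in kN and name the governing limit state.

268.2 kN (gross-section yield governs)

Bolt shear: A_b = π(24)²/4 = 452.39 mm². φR_n = 0.75 × 579 × 452.39 × 4 × 1 = 785.8 kN.
Bearing (8 mm plate, F_u = 400 MPa): end bolts L_c = 58 − 27/2 = 44.5, R_n = min(1.2×44.5×8×400, 2.4×24×8×400) = 170.88 kN/bolt; interior L_c = 66 − 27 = 39, R_n = 149.76 kN/bolt. φR_n = 0.75 × (1×170.88 + 3×149.76) = 465.1 kN.
Tension rupture (net): A_n = (149 − 1×29)×8 = 960 mm² (U = 1.0, A_e = A_n). φR_n = 0.75 × 400 × 960 = 288.0 kN.
Block shear: shear path 1×[58+3×66] = 1×256 mm, A_gv = 2048, A_nv = 1×(256 − 3.5×29)×8 = 1236 mm²; tension to near edge: (40 − 0.5×29)×8 = 204 mm². R_n = min(0.6×400×1236, 0.6×250×2048) + 1.0×400×204 = min(296.64, 307.2) + 81.6 = 378.24 kN. φR_n = 0.75 × 378.24 = 283.7 kN.
Tension yield (gross): A_g = 149×8 = 1192 mm². φR_n = 0.90 × 250 × 1192 = 268.2 kN.
Governing: min(785.8, 465.1, 288.0, 283.7, 268.2) = 268.2 kN → gross-section yield.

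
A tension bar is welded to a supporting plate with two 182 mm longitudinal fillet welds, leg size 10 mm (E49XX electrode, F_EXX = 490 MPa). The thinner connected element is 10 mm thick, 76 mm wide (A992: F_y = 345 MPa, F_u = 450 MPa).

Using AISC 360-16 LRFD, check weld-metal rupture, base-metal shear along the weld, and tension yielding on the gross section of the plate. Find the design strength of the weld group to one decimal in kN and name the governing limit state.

Weld metal: throat = 0.707×10 = 7.07 mm, L = 2×182 = 364 mm. φR_n = 0.75 × 0.6 × 490 × 7.07 × 364 = 567.5 kN.
Base metal shear (10 mm plate): yield φR_n = 1.0×0.6×345×10×364 = 753.5 kN; rupture φR_n = 0.75×0.6×450×10×364 = 737.1 kN; take 737.1 kN (rupture).
Tension yield (gross): A_g = 76×10 = 760 mm². φR_n = 0.90 × 345 × 760 = 236.0 kN.
Governing: min(567.5, 737.1, 236.0) = 236.0 kN → gross-section yield.

236.0 kN (gross-section yield governs)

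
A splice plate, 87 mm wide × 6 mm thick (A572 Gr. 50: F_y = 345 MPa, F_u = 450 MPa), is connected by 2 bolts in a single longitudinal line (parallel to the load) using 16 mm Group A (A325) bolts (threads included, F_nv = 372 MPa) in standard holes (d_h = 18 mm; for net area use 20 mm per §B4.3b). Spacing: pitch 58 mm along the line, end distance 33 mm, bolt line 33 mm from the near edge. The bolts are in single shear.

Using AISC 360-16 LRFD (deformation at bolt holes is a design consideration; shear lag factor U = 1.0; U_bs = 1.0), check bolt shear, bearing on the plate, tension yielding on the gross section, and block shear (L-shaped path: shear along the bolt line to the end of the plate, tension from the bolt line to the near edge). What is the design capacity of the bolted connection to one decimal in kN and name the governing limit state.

Bolt shear: A_b = π(16)²/4 = 201.06 mm². φR_n = 0.75 × 372 × 201.06 × 2 × 1 = 112.2 kN.
Bearing (6 mm plate, F_u = 450 MPa): end bolts L_c = 33 − 18/2 = 24, R_n = min(1.2×24×6×450, 2.4×16×6×450) = 77.76 kN/bolt; interior L_c = 58 − 18 = 40, R_n = 103.68 kN/bolt. φR_n = 0.75 × (1×77.76 + 1×103.68) = 136.1 kN.
Tension yield (gross): A_g = 87×6 = 522 mm². φR_n = 0.90 × 345 × 522 = 162.1 kN.
Block shear: shear path 1×[33+1×58] = 1×91 mm, A_gv = 546, A_nv = 1×(91 − 1.5×20)×6 = 366 mm²; tension to near edge: (33 − 0.5×20)×6 = 138 mm². R_n = min(0.6×450×366, 0.6×345×546) + 1.0×450×138 = min(98.82, 113.02) + 62.1 = 160.92 kN. φR_n = 0.75 × 160.92 = 120.7 kN.
Governing: min(112.2, 136.1, 162.1, 120.7) = 112.2 kN → bolt shear.

112.2 kN (bolt shear governs)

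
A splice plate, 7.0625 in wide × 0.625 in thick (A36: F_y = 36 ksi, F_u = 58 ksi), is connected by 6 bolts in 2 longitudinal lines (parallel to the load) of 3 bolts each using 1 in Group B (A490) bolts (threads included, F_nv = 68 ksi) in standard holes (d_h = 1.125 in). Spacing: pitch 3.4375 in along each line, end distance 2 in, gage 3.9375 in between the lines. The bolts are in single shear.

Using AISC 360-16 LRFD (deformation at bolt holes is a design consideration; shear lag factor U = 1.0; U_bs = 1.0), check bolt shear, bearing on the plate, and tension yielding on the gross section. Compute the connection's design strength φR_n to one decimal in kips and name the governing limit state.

143.0 kips (gross-section yield governs)

Bolt shear: A_b = π(1)²/4 = 0.7854 in². φR_n = 0.75 × 68 × 0.7854 × 6 × 1 = 240.3 kips.
Bearing (0.625 in plate, F_u = 58 ksi): end bolts L_c = 2 − 1.125/2 = 1.4375, R_n = min(1.2×1.4375×0.625×58, 2.4×1×0.625×58) = 62.531 kips/bolt; interior L_c = 3.4375 − 1.125 = 2.3125, R_n = 87 kips/bolt. φR_n = 0.75 × (2×62.531 + 4×87) = 354.8 kips.
Tension yield (gross): A_g = 7.0625×0.625 = 4.4141 in². φR_n = 0.90 × 36 × 4.4141 = 143.0 kips.
Governing: min(240.3, 354.8, 143.0) = 143.0 kips → gross-section yield.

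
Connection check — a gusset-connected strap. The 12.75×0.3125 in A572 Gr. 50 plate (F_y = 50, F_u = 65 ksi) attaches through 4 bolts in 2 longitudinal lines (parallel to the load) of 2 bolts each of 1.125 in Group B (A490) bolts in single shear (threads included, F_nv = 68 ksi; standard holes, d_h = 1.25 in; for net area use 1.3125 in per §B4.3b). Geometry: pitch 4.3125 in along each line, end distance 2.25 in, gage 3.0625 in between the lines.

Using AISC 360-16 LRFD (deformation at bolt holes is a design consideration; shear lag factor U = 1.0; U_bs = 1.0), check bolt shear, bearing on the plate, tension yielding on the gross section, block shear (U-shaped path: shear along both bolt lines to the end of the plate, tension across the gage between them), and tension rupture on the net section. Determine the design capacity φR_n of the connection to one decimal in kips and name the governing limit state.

Bolt shear: A_b = π(1.125)²/4 = 0.99402 in². φR_n = 0.75 × 68 × 0.99402 × 4 × 1 = 202.8 kips.
Bearing (0.3125 in plate, F_u = 65 ksi): end bolts L_c = 2.25 − 1.25/2 = 1.625, R_n = min(1.2×1.625×0.3125×65, 2.4×1.125×0.3125×65) = 39.609 kips/bolt; interior L_c = 4.3125 − 1.25 = 3.0625, R_n = 54.844 kips/bolt. φR_n = 0.75 × (2×39.609 + 2×54.844) = 141.7 kips.
Tension yield (gross): A_g = 12.75×0.3125 = 3.9844 in². φR_n = 0.90 × 50 × 3.9844 = 179.3 kips.
Block shear: shear path 2×[2.25+1×4.3125] = 2×6.5625 in, A_gv = 4.1016, A_nv = 2×(6.5625 − 1.5×1.3125)×0.3125 = 2.8711 in²; tension across gage: (3.0625 − 1×1.3125)×0.3125 = 0.54688 in². R_n = min(0.6×65×2.8711, 0.6×50×4.1016) + 1.0×65×0.54688 = min(111.97, 123.05) + 35.547 = 147.52 kips. φR_n = 0.75 × 147.52 = 110.6 kips.
Tension rupture (net): A_n = (12.75 − 2×1.3125)×0.3125 = 3.1641 in² (U = 1.0, A_e = A_n). φR_n = 0.75 × 65 × 3.1641 = 154.2 kips.
Governing: min(202.8, 141.7, 179.3, 110.6, 154.2) = 110.6 kips → block shear.

110.6 kips (block shear governs)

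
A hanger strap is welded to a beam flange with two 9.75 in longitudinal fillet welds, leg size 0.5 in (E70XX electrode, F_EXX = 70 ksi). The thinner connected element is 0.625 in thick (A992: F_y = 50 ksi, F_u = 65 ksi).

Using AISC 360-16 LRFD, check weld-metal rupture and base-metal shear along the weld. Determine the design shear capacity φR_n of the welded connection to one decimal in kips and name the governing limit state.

217.1 kips (weld metal governs)

Weld metal: throat = 0.707×0.5 = 0.3535 in, L = 2×9.75 = 19.5 in. φR_n = 0.75 × 0.6 × 70 × 0.3535 × 19.5 = 217.1 kips.
Base metal shear (0.625 in plate): yield φR_n = 1.0×0.6×50×0.625×19.5 = 365.6 kips; rupture φR_n = 0.75×0.6×65×0.625×19.5 = 356.5 kips; take 356.5 kips (rupture).
Governing: min(217.1, 356.5) = 217.1 kips → weld metal.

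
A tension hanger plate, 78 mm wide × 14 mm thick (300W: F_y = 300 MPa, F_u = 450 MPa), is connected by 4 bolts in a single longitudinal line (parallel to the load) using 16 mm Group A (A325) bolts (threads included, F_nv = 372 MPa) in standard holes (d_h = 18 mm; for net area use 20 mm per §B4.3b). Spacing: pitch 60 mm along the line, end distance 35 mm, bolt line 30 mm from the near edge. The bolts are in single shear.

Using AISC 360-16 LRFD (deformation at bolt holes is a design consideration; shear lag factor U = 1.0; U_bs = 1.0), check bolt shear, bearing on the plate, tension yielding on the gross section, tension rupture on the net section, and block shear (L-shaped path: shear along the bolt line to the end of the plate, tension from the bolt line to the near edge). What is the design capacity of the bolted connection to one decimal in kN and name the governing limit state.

224.4 kN (bolt shear governs)

Bolt shear: A_b = π(16)²/4 = 201.06 mm². φR_n = 0.75 × 372 × 201.06 × 4 × 1 = 224.4 kN.
Bearing (14 mm plate, F_u = 450 MPa): end bolts L_c = 35 − 18/2 = 26, R_n = min(1.2×26×14×450, 2.4×16×14×450) = 196.56 kN/bolt; interior L_c = 60 − 18 = 42, R_n = 241.92 kN/bolt. φR_n = 0.75 × (1×196.56 + 3×241.92) = 691.7 kN.
Tension yield (gross): A_g = 78×14 = 1092 mm². φR_n = 0.90 × 300 × 1092 = 294.8 kN.
Tension rupture (net): A_n = (78 − 1×20)×14 = 812 mm² (U = 1.0, A_e = A_n). φR_n = 0.75 × 450 × 812 = 274.1 kN.
Block shear: shear path 1×[35+3×60] = 1×215 mm, A_gv = 3010, A_nv = 1×(215 − 3.5×20)×14 = 2030 mm²; tension to near edge: (30 − 0.5×20)×14 = 280 mm². R_n = min(0.6×450×2030, 0.6×300×3010) + 1.0×450×280 = min(548.1, 541.8) + 126 = 667.8 kN. φR_n = 0.75 × 667.8 = 500.9 kN.
Governing: min(224.4, 691.7, 294.8, 274.1, 500.9) = 224.4 kN → bolt shear.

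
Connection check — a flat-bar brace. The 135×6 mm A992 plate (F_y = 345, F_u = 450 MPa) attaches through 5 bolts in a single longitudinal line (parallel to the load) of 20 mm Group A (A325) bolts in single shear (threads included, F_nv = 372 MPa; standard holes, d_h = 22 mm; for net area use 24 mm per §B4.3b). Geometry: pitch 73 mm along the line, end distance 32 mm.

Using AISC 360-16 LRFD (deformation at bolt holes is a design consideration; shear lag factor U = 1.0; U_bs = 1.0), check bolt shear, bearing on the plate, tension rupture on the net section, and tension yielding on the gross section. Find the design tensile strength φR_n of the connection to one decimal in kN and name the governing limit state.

224.8 kN (net-section rupture governs)

Bolt shear: A_b = π(20)²/4 = 314.16 mm². φR_n = 0.75 × 372 × 314.16 × 5 × 1 = 438.3 kN.
Bearing (6 mm plate, F_u = 450 MPa): end bolts L_c = 32 − 22/2 = 21, R_n = min(1.2×21×6×450, 2.4×20×6×450) = 68.04 kN/bolt; interior L_c = 73 − 22 = 51, R_n = 129.6 kN/bolt. φR_n = 0.75 × (1×68.04 + 4×129.6) = 439.8 kN.
Tension rupture (net): A_n = (135 − 1×24)×6 = 666 mm² (U = 1.0, A_e = A_n). φR_n = 0.75 × 450 × 666 = 224.8 kN.
Tension yield (gross): A_g = 135×6 = 810 mm². φR_n = 0.90 × 345 × 810 = 251.5 kN.
Governing: min(438.3, 439.8, 224.8, 251.5) = 224.8 kN → net-section rupture.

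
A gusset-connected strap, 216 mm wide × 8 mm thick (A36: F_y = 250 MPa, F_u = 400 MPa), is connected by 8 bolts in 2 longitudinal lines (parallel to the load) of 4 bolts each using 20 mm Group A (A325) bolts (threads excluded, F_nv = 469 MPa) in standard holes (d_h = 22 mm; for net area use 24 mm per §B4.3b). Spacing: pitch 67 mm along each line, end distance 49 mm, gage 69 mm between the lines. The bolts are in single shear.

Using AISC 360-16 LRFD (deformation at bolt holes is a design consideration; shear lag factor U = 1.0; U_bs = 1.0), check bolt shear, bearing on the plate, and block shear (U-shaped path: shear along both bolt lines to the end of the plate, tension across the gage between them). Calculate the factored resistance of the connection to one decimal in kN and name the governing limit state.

558.0 kN (block shear governs)

Bolt shear: A_b = π(20)²/4 = 314.16 mm². φR_n = 0.75 × 469 × 314.16 × 8 × 1 = 884.0 kN.
Bearing (8 mm plate, F_u = 400 MPa): end bolts L_c = 49 − 22/2 = 38, R_n = min(1.2×38×8×400, 2.4×20×8×400) = 145.92 kN/bolt; interior L_c = 67 − 22 = 45, R_n = 153.6 kN/bolt. φR_n = 0.75 × (2×145.92 + 6×153.6) = 910.1 kN.
Block shear: shear path 2×[49+3×67] = 2×250 mm, A_gv = 4000, A_nv = 2×(250 − 3.5×24)×8 = 2656 mm²; tension across gage: (69 − 1×24)×8 = 360 mm². R_n = min(0.6×400×2656, 0.6×250×4000) + 1.0×400×360 = min(637.44, 600) + 144 = 744 kN. φR_n = 0.75 × 744 = 558.0 kN.
Governing: min(884.0, 910.1, 558.0) = 558.0 kN → block shear.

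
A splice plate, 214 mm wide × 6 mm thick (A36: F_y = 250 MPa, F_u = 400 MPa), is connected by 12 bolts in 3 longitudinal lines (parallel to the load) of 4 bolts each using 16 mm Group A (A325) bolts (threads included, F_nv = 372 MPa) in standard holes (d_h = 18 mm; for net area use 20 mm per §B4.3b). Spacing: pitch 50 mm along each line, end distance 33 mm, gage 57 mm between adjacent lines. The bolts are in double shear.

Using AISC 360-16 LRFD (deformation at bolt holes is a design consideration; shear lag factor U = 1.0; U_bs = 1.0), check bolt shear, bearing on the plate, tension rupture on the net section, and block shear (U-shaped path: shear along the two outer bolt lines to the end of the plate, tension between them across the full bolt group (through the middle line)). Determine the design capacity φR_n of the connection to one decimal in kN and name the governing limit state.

277.2 kN (net-section rupture governs)

Bolt shear: A_b = π(16)²/4 = 201.06 mm². φR_n = 0.75 × 372 × 201.06 × 12 × 2 = 1346.3 kN.
Bearing (6 mm plate, F_u = 400 MPa): end bolts L_c = 33 − 18/2 = 24, R_n = min(1.2×24×6×400, 2.4×16×6×400) = 69.12 kN/bolt; interior L_c = 50 − 18 = 32, R_n = 92.16 kN/bolt. φR_n = 0.75 × (3×69.12 + 9×92.16) = 777.6 kN.
Tension rupture (net): A_n = (214 − 3×20)×6 = 924 mm² (U = 1.0, A_e = A_n). φR_n = 0.75 × 400 × 924 = 277.2 kN.
Block shear: shear path 2×[33+3×50] = 2×183 mm, A_gv = 2196, A_nv = 2×(183 − 3.5×20)×6 = 1356 mm²; tension across gage: (114 − 2×20)×6 = 444 mm². R_n = min(0.6×400×1356, 0.6×250×2196) + 1.0×400×444 = min(325.44, 329.4) + 177.6 = 503.04 kN. φR_n = 0.75 × 503.04 = 377.3 kN.
Governing: min(1346.3, 777.6, 277.2, 377.3) = 277.2 kN → net-section rupture.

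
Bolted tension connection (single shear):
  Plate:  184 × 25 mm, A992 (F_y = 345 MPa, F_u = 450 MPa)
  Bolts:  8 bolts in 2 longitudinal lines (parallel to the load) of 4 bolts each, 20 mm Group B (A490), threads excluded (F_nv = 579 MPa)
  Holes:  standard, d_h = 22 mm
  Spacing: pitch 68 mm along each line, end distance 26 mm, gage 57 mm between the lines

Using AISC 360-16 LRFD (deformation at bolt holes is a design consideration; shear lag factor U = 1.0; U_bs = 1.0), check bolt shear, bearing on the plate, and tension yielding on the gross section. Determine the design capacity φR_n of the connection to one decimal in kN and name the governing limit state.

1091.4 kN (bolt shear governs)

Bolt shear: A_b = π(20)²/4 = 314.16 mm². φR_n = 0.75 × 579 × 314.16 × 8 × 1 = 1091.4 kN.
Bearing (25 mm plate, F_u = 450 MPa): end bolts L_c = 26 − 22/2 = 15, R_n = min(1.2×15×25×450, 2.4×20×25×450) = 202.5 kN/bolt; interior L_c = 68 − 22 = 46, R_n = 540 kN/bolt. φR_n = 0.75 × (2×202.5 + 6×540) = 2733.8 kN.
Tension yield (gross): A_g = 184×25 = 4600 mm². φR_n = 0.90 × 345 × 4600 = 1428.3 kN.
Governing: min(1091.4, 2733.8, 1428.3) = 1091.4 kN → bolt shear.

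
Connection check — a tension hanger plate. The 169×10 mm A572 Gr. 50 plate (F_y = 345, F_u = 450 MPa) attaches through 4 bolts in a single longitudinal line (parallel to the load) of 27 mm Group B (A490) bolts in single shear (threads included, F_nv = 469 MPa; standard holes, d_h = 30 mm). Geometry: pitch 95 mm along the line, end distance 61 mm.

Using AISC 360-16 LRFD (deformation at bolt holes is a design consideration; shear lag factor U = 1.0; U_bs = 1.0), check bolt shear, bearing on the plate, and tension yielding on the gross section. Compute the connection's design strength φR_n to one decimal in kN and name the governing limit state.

Bolt shear: A_b = π(27)²/4 = 572.56 mm². φR_n = 0.75 × 469 × 572.56 × 4 × 1 = 805.6 kN.
Bearing (10 mm plate, F_u = 450 MPa): end bolts L_c = 61 − 30/2 = 46, R_n = min(1.2×46×10×450, 2.4×27×10×450) = 248.4 kN/bolt; interior L_c = 95 − 30 = 65, R_n = 291.6 kN/bolt. φR_n = 0.75 × (1×248.4 + 3×291.6) = 842.4 kN.
Tension yield (gross): A_g = 169×10 = 1690 mm². φR_n = 0.90 × 345 × 1690 = 524.7 kN.
Governing: min(805.6, 842.4, 524.7) = 524.7 kN → gross-section yield.

524.7 kN (gross-section yield governs)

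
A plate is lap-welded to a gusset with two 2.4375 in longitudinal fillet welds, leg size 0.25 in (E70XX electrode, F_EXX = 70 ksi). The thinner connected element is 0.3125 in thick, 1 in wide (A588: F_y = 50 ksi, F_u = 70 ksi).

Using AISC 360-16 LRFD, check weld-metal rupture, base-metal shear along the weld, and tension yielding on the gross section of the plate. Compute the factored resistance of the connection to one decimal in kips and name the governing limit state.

14.1 kips (gross-section yield governs)

Weld metal: throat = 0.707×0.25 = 0.17675 in, L = 2×2.4375 = 4.875 in. φR_n = 0.75 × 0.6 × 70 × 0.17675 × 4.875 = 27.1 kips.
Base metal shear (0.3125 in plate): yield φR_n = 1.0×0.6×50×0.3125×4.875 = 45.7 kips; rupture φR_n = 0.75×0.6×70×0.3125×4.875 = 48.0 kips; take 45.7 kips (yield).
Tension yield (gross): A_g = 1×0.3125 = 0.3125 in². φR_n = 0.90 × 50 × 0.3125 = 14.1 kips.
Governing: min(27.1, 45.7, 14.1) = 14.1 kips → gross-section yield.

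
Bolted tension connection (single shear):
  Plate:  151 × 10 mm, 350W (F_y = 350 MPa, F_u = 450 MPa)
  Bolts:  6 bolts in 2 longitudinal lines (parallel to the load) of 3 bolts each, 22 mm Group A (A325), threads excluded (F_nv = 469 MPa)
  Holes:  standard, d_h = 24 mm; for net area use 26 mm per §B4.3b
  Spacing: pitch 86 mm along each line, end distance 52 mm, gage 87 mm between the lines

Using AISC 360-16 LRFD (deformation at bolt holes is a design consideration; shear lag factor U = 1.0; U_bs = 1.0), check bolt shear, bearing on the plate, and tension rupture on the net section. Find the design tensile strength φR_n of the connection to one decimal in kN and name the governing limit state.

334.1 kN (net-section rupture governs)

Bolt shear: A_b = π(22)²/4 = 380.13 mm². φR_n = 0.75 × 469 × 380.13 × 6 × 1 = 802.3 kN.
Bearing (10 mm plate, F_u = 450 MPa): end bolts L_c = 52 − 24/2 = 40, R_n = min(1.2×40×10×450, 2.4×22×10×450) = 216 kN/bolt; interior L_c = 86 − 24 = 62, R_n = 237.6 kN/bolt. φR_n = 0.75 × (2×216 + 4×237.6) = 1036.8 kN.
Tension rupture (net): A_n = (151 − 2×26)×10 = 990 mm² (U = 1.0, A_e = A_n). φR_n = 0.75 × 450 × 990 = 334.1 kN.
Governing: min(802.3, 1036.8, 334.1) = 334.1 kN → net-section rupture.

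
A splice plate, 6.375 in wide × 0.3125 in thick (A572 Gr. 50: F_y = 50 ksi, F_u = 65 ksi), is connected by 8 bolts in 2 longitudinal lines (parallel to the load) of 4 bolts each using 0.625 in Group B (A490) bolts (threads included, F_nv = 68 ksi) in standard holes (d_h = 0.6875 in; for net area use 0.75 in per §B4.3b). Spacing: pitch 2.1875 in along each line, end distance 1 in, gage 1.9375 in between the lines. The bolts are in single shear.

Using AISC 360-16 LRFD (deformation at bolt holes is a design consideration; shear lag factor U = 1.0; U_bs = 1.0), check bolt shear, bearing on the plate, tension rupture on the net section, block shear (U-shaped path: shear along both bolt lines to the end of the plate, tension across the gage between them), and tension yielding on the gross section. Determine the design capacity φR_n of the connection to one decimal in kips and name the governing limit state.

74.3 kips (net-section rupture governs)

Bolt shear: A_b = π(0.625)²/4 = 0.3068 in². φR_n = 0.75 × 68 × 0.3068 × 8 × 1 = 125.2 kips.
Bearing (0.3125 in plate, F_u = 65 ksi): end bolts L_c = 1 − 0.6875/2 = 0.65625, R_n = min(1.2×0.65625×0.3125×65, 2.4×0.625×0.3125×65) = 15.996 kips/bolt; interior L_c = 2.1875 − 0.6875 = 1.5, R_n = 30.469 kips/bolt. φR_n = 0.75 × (2×15.996 + 6×30.469) = 161.1 kips.
Tension rupture (net): A_n = (6.375 − 2×0.75)×0.3125 = 1.5234 in² (U = 1.0, A_e = A_n). φR_n = 0.75 × 65 × 1.5234 = 74.3 kips.
Block shear: shear path 2×[1+3×2.1875] = 2×7.5625 in, A_gv = 4.7266, A_nv = 2×(7.5625 − 3.5×0.75)×0.3125 = 3.0859 in²; tension across gage: (1.9375 − 1×0.75)×0.3125 = 0.37109 in². R_n = min(0.6×65×3.0859, 0.6×50×4.7266) + 1.0×65×0.37109 = min(120.35, 141.8) + 24.121 = 144.47 kips. φR_n = 0.75 × 144.47 = 108.4 kips.
Tension yield (gross): A_g = 6.375×0.3125 = 1.9922 in². φR_n = 0.90 × 50 × 1.9922 = 89.6 kips.
Governing: min(125.2, 161.1, 74.3, 108.4, 89.6) = 74.3 kips → net-section rupture.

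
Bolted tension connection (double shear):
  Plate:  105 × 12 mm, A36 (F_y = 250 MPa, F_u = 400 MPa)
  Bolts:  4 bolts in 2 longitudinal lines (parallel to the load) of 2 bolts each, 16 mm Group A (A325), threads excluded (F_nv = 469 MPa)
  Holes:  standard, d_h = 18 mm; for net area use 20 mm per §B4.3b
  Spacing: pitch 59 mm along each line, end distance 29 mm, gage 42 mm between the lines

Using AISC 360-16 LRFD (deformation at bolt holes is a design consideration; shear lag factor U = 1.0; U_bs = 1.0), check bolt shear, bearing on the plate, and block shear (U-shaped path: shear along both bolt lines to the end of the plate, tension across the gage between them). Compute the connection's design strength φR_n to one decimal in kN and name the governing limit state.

Bolt shear: A_b = π(16)²/4 = 201.06 mm². φR_n = 0.75 × 469 × 201.06 × 4 × 2 = 565.8 kN.
Bearing (12 mm plate, F_u = 400 MPa): end bolts L_c = 29 − 18/2 = 20, R_n = min(1.2×20×12×400, 2.4×16×12×400) = 115.2 kN/bolt; interior L_c = 59 − 18 = 41, R_n = 184.32 kN/bolt. φR_n = 0.75 × (2×115.2 + 2×184.32) = 449.3 kN.
Block shear: shear path 2×[29+1×59] = 2×88 mm, A_gv = 2112, A_nv = 2×(88 − 1.5×20)×12 = 1392 mm²; tension across gage: (42 − 1×20)×12 = 264 mm². R_n = min(0.6×400×1392, 0.6×250×2112) + 1.0×400×264 = min(334.08, 316.8) + 105.6 = 422.4 kN. φR_n = 0.75 × 422.4 = 316.8 kN.
Governing: min(565.8, 449.3, 316.8) = 316.8 kN → block shear.

316.8 kN (block shear governs)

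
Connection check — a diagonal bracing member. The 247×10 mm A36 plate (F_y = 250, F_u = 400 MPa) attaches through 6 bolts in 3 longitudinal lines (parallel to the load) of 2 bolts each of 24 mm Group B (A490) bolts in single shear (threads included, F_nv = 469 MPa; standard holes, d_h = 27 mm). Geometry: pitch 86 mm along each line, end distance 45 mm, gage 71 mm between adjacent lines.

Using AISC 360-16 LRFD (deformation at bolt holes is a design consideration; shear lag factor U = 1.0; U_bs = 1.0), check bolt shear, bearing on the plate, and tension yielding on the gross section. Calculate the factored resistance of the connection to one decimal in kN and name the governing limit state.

Bolt shear: A_b = π(24)²/4 = 452.39 mm². φR_n = 0.75 × 469 × 452.39 × 6 × 1 = 954.8 kN.
Bearing (10 mm plate, F_u = 400 MPa): end bolts L_c = 45 − 27/2 = 31.5, R_n = min(1.2×31.5×10×400, 2.4×24×10×400) = 151.2 kN/bolt; interior L_c = 86 − 27 = 59, R_n = 230.4 kN/bolt. φR_n = 0.75 × (3×151.2 + 3×230.4) = 858.6 kN.
Tension yield (gross): A_g = 247×10 = 2470 mm². φR_n = 0.90 × 250 × 2470 = 555.8 kN.
Governing: min(954.8, 858.6, 555.8) = 555.8 kN → gross-section yield.

555.8 kN (gross-section yield governs)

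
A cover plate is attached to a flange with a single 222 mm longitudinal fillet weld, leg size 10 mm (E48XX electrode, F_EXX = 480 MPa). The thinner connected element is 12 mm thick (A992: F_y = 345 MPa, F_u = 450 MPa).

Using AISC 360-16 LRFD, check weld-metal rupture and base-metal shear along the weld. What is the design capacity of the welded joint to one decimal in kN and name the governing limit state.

339.0 kN (weld metal governs)

Weld metal: throat = 0.707×10 = 7.07 mm, L = 222 mm. φR_n = 0.75 × 0.6 × 480 × 7.07 × 222 = 339.0 kN.
Base metal shear (12 mm plate): yield φR_n = 1.0×0.6×345×12×222 = 551.4 kN; rupture φR_n = 0.75×0.6×450×12×222 = 539.5 kN; take 539.5 kN (rupture).
Governing: min(339.0, 539.5) = 339.0 kN → weld metal.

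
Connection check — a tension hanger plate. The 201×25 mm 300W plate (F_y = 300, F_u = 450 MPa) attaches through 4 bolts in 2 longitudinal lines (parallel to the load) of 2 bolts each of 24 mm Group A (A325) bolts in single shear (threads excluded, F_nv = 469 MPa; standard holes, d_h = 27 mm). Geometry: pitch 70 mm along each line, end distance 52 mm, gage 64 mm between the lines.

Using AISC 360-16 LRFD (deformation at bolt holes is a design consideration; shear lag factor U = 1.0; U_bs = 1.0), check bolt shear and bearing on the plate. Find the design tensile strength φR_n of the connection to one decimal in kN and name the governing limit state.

636.5 kN (bolt shear governs)

Bolt shear: A_b = π(24)²/4 = 452.39 mm². φR_n = 0.75 × 469 × 452.39 × 4 × 1 = 636.5 kN.
Bearing (25 mm plate, F_u = 450 MPa): end bolts L_c = 52 − 27/2 = 38.5, R_n = min(1.2×38.5×25×450, 2.4×24×25×450) = 519.75 kN/bolt; interior L_c = 70 − 27 = 43, R_n = 580.5 kN/bolt. φR_n = 0.75 × (2×519.75 + 2×580.5) = 1650.4 kN.
Governing: min(636.5, 1650.4) = 636.5 kN → bolt shear.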